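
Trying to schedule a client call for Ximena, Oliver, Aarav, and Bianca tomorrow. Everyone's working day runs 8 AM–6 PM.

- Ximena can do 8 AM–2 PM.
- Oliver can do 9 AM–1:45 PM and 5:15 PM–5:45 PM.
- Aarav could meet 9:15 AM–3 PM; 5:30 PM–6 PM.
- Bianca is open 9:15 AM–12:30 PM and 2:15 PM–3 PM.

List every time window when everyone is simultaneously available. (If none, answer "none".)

Ximena ∩ Oliver: 09:00-13:45.
Ximena ∩ Oliver ∩ Aarav: 09:15-13:45.
Ximena ∩ Oliver ∩ Aarav ∩ Bianca: 09:15-12:30.
So the common availability across everyone is 09:15-12:30.

09:15-12:30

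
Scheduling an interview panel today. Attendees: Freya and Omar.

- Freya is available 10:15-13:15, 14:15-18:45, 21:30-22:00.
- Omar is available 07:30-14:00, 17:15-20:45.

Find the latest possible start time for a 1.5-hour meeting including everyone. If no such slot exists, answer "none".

17:15

Freya ∩ Omar: 10:15-13:15, 17:15-18:45.
The last common window of at least 90 minutes is 17:15-18:45; a 90-minute meeting can start as late as 17:15 and still end by 18:45.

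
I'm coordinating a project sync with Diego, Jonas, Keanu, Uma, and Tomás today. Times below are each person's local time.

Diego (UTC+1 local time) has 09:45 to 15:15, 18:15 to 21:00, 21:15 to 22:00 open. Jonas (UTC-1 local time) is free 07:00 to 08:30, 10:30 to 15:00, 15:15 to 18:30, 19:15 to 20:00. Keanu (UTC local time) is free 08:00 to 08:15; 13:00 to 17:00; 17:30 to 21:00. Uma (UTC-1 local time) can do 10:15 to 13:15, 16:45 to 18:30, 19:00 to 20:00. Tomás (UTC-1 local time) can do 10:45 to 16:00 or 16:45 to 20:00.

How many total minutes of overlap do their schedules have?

Diego in UTC: 08:45-14:15, 17:15-20:00, 20:15-21:00 (subtract 1h to convert from UTC+1).
Jonas in UTC: 08:00-09:30, 11:30-16:00, 16:15-19:30, 20:15-21:00 (add 1h to convert from UTC-1).
Keanu in UTC: 08:00-08:15, 13:00-17:00, 17:30-21:00.
Uma in UTC: 11:15-14:15, 17:45-19:30, 20:00-21:00 (add 1h to convert from UTC-1).
Tomás in UTC: 11:45-17:00, 17:45-21:00 (add 1h to convert from UTC-1).
Diego ∩ Jonas: 08:45-09:30, 11:30-14:15, 17:15-19:30, 20:15-21:00.
Diego ∩ Jonas ∩ Keanu: 13:00-14:15, 17:30-19:30, 20:15-21:00.
Diego ∩ Jonas ∩ Keanu ∩ Uma: 13:00-14:15, 17:45-19:30, 20:15-21:00.
Diego ∩ Jonas ∩ Keanu ∩ Uma ∩ Tomás: 13:00-14:15, 17:45-19:30, 20:15-21:00.
Summing the common windows: 75 + 105 + 45 = 225 minutes.

225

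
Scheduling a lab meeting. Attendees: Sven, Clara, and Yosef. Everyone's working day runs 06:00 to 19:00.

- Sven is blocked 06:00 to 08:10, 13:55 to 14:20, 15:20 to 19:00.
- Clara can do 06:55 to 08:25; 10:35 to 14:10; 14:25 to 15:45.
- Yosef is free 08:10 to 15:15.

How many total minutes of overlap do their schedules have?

Sven free: 08:10-13:55, 14:20-15:20 (invert busy blocks within the working day).
Clara free: 06:55-08:25, 10:35-14:10, 14:25-15:45.
Yosef free: 08:10-15:15.
Sven ∩ Clara: 08:10-08:25, 10:35-13:55, 14:25-15:20.
Sven ∩ Clara ∩ Yosef: 08:10-08:25, 10:35-13:55, 14:25-15:15.
Summing the common windows: 15 + 200 + 50 = 265 minutes.

265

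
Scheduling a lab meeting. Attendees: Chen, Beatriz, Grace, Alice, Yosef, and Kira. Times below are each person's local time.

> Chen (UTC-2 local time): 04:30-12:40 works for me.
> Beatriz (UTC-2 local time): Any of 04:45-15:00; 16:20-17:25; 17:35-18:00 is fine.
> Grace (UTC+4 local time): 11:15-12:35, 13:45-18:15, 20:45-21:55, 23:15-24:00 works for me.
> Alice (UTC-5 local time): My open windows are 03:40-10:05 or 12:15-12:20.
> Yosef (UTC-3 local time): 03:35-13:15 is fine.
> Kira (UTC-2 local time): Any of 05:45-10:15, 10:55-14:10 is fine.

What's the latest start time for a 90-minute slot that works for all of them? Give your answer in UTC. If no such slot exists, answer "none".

10:45

Chen in UTC: 06:30-14:40 (add 2h to convert from UTC-2).
Beatriz in UTC: 06:45-17:00, 18:20-19:25, 19:35-20:00 (add 2h to convert from UTC-2).
Grace in UTC: 07:15-08:35, 09:45-14:15, 16:45-17:55, 19:15-20:00 (subtract 4h to convert from UTC+4).
Alice in UTC: 08:40-15:05, 17:15-17:20 (add 5h to convert from UTC-5).
Yosef in UTC: 06:35-16:15 (add 3h to convert from UTC-3).
Kira in UTC: 07:45-12:15, 12:55-16:10 (add 2h to convert from UTC-2).
Chen ∩ Beatriz: 06:45-14:40.
Chen ∩ Beatriz ∩ Grace: 07:15-08:35, 09:45-14:15.
Chen ∩ Beatriz ∩ Grace ∩ Alice: 09:45-14:15.
Chen ∩ Beatriz ∩ Grace ∩ Alice ∩ Yosef: 09:45-14:15.
Chen ∩ Beatriz ∩ Grace ∩ Alice ∩ Yosef ∩ Kira: 09:45-12:15, 12:55-14:15.
Those are the intersection windows.
The last common window of at least 90 minutes is 09:45-12:15; a 90-minute meeting can start as late as 10:45 and still end by 12:15.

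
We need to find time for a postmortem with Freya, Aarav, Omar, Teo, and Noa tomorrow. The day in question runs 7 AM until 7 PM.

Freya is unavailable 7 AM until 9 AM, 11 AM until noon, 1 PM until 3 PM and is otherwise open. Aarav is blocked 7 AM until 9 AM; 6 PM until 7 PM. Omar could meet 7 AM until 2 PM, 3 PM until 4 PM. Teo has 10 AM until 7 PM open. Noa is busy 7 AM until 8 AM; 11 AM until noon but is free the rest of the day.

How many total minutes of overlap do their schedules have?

Freya free: 09:00-11:00, 12:00-13:00, 15:00-19:00 (invert busy blocks within the working day).
Aarav free: 09:00-18:00 (invert busy blocks within the working day).
Omar free: 07:00-14:00, 15:00-16:00.
Teo free: 10:00-19:00.
Noa free: 08:00-11:00, 12:00-19:00 (invert busy blocks within the working day).
Freya ∩ Aarav: 09:00-11:00, 12:00-13:00, 15:00-18:00.
Freya ∩ Aarav ∩ Omar: 09:00-11:00, 12:00-13:00, 15:00-16:00.
Freya ∩ Aarav ∩ Omar ∩ Teo: 10:00-11:00, 12:00-13:00, 15:00-16:00.
Freya ∩ Aarav ∩ Omar ∩ Teo ∩ Noa: 10:00-11:00, 12:00-13:00, 15:00-16:00.
Summing the common windows: 60 + 60 + 60 = 180 minutes.

180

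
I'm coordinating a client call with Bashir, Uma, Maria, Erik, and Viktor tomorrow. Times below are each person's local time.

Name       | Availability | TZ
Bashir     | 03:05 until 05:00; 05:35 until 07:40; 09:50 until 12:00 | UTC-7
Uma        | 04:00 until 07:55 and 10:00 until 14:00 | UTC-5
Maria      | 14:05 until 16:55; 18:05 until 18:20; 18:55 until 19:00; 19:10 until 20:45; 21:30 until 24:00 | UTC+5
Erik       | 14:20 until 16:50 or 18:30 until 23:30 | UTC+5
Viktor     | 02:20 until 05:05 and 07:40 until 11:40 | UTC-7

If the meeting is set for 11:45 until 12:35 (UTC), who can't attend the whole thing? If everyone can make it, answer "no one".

Bashir, Erik, Maria, Viktor

Bashir in UTC: 10:05-12:00, 12:35-14:40, 16:50-19:00 (add 7h to convert from UTC-7).
Uma in UTC: 09:00-12:55, 15:00-19:00 (add 5h to convert from UTC-5).
Maria in UTC: 09:05-11:55, 13:05-13:20, 13:55-14:00, 14:10-15:45, 16:30-19:00 (subtract 5h to convert from UTC+5).
Erik in UTC: 09:20-11:50, 13:30-18:30 (subtract 5h to convert from UTC+5).
Viktor in UTC: 09:20-12:05, 14:40-18:40 (add 7h to convert from UTC-7).
Bashir: not fully free for 11:45-12:35. Uma: free for 11:45-12:35. Maria: not fully free for 11:45-12:35. Erik: not fully free for 11:45-12:35. Viktor: not fully free for 11:45-12:35.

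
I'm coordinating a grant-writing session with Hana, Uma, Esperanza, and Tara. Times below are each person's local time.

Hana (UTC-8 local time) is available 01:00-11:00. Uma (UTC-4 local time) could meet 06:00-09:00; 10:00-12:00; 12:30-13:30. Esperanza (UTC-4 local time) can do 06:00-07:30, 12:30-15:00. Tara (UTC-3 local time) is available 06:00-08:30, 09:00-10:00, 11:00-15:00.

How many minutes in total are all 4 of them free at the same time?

Hana in UTC: 09:00-19:00 (add 8h to convert from UTC-8).
Uma in UTC: 10:00-13:00, 14:00-16:00, 16:30-17:30 (add 4h to convert from UTC-4).
Esperanza in UTC: 10:00-11:30, 16:30-19:00 (add 4h to convert from UTC-4).
Tara in UTC: 09:00-11:30, 12:00-13:00, 14:00-18:00 (add 3h to convert from UTC-3).
Hana ∩ Uma: 10:00-13:00, 14:00-16:00, 16:30-17:30.
Hana ∩ Uma ∩ Esperanza: 10:00-11:30, 16:30-17:30.
Hana ∩ Uma ∩ Esperanza ∩ Tara: 10:00-11:30, 16:30-17:30.
So the common availability across everyone is 10:00-11:30, 16:30-17:30.
Summing the common windows: 90 + 60 = 150 minutes.

150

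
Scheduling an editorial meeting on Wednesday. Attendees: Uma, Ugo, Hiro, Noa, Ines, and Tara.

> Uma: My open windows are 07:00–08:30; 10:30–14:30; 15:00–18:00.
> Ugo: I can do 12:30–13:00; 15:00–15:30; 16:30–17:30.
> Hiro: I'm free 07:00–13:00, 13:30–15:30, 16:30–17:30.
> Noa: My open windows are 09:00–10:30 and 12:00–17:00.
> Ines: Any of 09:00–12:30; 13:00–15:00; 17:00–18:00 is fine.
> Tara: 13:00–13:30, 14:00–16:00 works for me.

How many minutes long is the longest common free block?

0

Uma ∩ Ugo: 12:30-13:00, 15:00-15:30, 16:30-17:30.
Uma ∩ Ugo ∩ Hiro: 12:30-13:00, 15:00-15:30, 16:30-17:30.
Uma ∩ Ugo ∩ Hiro ∩ Noa: 12:30-13:00, 15:00-15:30, 16:30-17:00.
Uma ∩ Ugo ∩ Hiro ∩ Noa ∩ Ines: ∅.
Uma ∩ Ugo ∩ Hiro ∩ Noa ∩ Ines ∩ Tara: ∅.
There is no time when everyone is free.
No common window exists, so the longest block is 0 minutes.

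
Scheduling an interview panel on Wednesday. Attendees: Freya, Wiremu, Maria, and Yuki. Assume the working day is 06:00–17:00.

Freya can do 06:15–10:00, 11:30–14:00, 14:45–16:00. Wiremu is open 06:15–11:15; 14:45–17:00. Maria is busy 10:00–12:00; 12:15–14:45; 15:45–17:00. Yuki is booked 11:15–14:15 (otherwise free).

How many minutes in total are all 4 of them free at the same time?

Freya free: 06:15-10:00, 11:30-14:00, 14:45-16:00.
Wiremu free: 06:15-11:15, 14:45-17:00.
Maria free: 06:00-10:00, 12:00-12:15, 14:45-15:45 (invert busy blocks within the working day).
Yuki free: 06:00-11:15, 14:15-17:00 (invert busy blocks within the working day).
Freya ∩ Wiremu: 06:15-10:00, 14:45-16:00.
Freya ∩ Wiremu ∩ Maria: 06:15-10:00, 14:45-15:45.
Freya ∩ Wiremu ∩ Maria ∩ Yuki: 06:15-10:00, 14:45-15:45.
Those are the intersection windows.
Summing the common windows: 225 + 60 = 285 minutes.

285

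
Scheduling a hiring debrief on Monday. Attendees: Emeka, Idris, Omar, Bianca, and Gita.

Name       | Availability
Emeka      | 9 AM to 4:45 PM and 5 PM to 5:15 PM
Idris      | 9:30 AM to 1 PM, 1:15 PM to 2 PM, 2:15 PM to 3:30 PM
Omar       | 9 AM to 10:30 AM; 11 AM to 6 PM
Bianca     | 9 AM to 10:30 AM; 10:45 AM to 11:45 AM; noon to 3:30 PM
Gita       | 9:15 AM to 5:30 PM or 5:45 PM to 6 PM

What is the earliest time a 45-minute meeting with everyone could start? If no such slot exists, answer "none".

09:30

Emeka ∩ Idris: 09:30-13:00, 13:15-14:00, 14:15-15:30.
Emeka ∩ Idris ∩ Omar: 09:30-10:30, 11:00-13:00, 13:15-14:00, 14:15-15:30.
Emeka ∩ Idris ∩ Omar ∩ Bianca: 09:30-10:30, 11:00-11:45, 12:00-13:00, 13:15-14:00, 14:15-15:30.
Emeka ∩ Idris ∩ Omar ∩ Bianca ∩ Gita: 09:30-10:30, 11:00-11:45, 12:00-13:00, 13:15-14:00, 14:15-15:30.
So the common availability across everyone is 09:30-10:30, 11:00-11:45, 12:00-13:00, 13:15-14:00, 14:15-15:30.
The first common window of at least 45 minutes is 09:30-10:30, so the earliest start is 09:30.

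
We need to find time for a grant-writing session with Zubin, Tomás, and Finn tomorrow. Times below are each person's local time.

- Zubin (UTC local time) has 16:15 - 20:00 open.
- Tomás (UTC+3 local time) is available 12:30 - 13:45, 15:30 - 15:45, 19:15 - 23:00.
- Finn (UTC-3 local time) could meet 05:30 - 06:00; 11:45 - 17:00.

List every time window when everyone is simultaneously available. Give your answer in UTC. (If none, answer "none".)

16:15-20:00

Zubin in UTC: 16:15-20:00.
Tomás in UTC: 09:30-10:45, 12:30-12:45, 16:15-20:00 (subtract 3h to convert from UTC+3).
Finn in UTC: 08:30-09:00, 14:45-20:00 (add 3h to convert from UTC-3).
Zubin ∩ Tomás: 16:15-20:00.
Zubin ∩ Tomás ∩ Finn: 16:15-20:00.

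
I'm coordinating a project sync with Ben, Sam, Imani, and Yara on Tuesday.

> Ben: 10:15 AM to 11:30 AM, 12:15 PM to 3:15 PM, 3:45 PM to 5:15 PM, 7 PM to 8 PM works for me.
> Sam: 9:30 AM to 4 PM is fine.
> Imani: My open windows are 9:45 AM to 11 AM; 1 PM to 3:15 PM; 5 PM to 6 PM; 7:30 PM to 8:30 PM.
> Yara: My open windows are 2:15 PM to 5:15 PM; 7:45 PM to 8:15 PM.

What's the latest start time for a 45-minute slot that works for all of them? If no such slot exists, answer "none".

Ben ∩ Sam: 10:15-11:30, 12:15-15:15, 15:45-16:00.
Ben ∩ Sam ∩ Imani: 10:15-11:00, 13:00-15:15.
Ben ∩ Sam ∩ Imani ∩ Yara: 14:15-15:15.
Those are the intersection windows.
The last common window of at least 45 minutes is 14:15-15:15; a 45-minute meeting can start as late as 14:30 and still end by 15:15.

14:30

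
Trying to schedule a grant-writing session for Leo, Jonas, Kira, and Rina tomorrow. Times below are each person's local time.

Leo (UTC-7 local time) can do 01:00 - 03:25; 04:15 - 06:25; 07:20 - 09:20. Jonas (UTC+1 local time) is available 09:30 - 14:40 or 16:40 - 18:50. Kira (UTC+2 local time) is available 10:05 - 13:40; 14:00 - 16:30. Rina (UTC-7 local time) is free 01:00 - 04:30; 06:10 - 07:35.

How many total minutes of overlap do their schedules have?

145

Leo in UTC: 08:00-10:25, 11:15-13:25, 14:20-16:20 (add 7h to convert from UTC-7).
Jonas in UTC: 08:30-13:40, 15:40-17:50 (subtract 1h to convert from UTC+1).
Kira in UTC: 08:05-11:40, 12:00-14:30 (subtract 2h to convert from UTC+2).
Rina in UTC: 08:00-11:30, 13:10-14:35 (add 7h to convert from UTC-7).
Leo ∩ Jonas: 08:30-10:25, 11:15-13:25, 15:40-16:20.
Leo ∩ Jonas ∩ Kira: 08:30-10:25, 11:15-11:40, 12:00-13:25.
Leo ∩ Jonas ∩ Kira ∩ Rina: 08:30-10:25, 11:15-11:30, 13:10-13:25.
Summing the common windows: 115 + 15 + 15 = 145 minutes.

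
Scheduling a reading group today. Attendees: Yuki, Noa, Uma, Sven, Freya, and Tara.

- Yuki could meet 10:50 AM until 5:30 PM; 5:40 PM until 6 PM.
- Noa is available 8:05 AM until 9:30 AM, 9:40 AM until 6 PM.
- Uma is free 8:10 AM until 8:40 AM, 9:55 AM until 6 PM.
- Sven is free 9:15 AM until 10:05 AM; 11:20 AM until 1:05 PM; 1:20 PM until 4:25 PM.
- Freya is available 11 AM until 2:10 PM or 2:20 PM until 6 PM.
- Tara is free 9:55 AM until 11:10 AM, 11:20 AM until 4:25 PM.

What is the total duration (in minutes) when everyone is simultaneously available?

Yuki ∩ Noa: 10:50-17:30, 17:40-18:00.
Yuki ∩ Noa ∩ Uma: 10:50-17:30, 17:40-18:00.
Yuki ∩ Noa ∩ Uma ∩ Sven: 11:20-13:05, 13:20-16:25.
Yuki ∩ Noa ∩ Uma ∩ Sven ∩ Freya: 11:20-13:05, 13:20-14:10, 14:20-16:25.
Yuki ∩ Noa ∩ Uma ∩ Sven ∩ Freya ∩ Tara: 11:20-13:05, 13:20-14:10, 14:20-16:25.
Those are the intersection windows.
Summing the common windows: 105 + 50 + 125 = 280 minutes.

280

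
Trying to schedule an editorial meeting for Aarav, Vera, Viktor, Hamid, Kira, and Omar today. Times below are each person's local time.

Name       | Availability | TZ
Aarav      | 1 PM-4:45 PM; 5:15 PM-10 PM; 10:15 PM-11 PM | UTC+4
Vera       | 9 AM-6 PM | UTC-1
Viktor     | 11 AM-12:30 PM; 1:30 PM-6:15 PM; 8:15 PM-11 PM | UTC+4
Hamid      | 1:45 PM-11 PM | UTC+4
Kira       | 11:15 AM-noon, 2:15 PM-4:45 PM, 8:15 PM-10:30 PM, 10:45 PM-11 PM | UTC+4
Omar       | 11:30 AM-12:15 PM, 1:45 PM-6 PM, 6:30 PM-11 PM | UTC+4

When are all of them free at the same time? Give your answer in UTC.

Aarav in UTC: 09:00-12:45, 13:15-18:00, 18:15-19:00 (subtract 4h to convert from UTC+4).
Vera in UTC: 10:00-19:00 (add 1h to convert from UTC-1).
Viktor in UTC: 07:00-08:30, 09:30-14:15, 16:15-19:00 (subtract 4h to convert from UTC+4).
Hamid in UTC: 09:45-19:00 (subtract 4h to convert from UTC+4).
Kira in UTC: 07:15-08:00, 10:15-12:45, 16:15-18:30, 18:45-19:00 (subtract 4h to convert from UTC+4).
Omar in UTC: 07:30-08:15, 09:45-14:00, 14:30-19:00 (subtract 4h to convert from UTC+4).
Aarav ∩ Vera: 10:00-12:45, 13:15-18:00, 18:15-19:00.
Aarav ∩ Vera ∩ Viktor: 10:00-12:45, 13:15-14:15, 16:15-18:00, 18:15-19:00.
Aarav ∩ Vera ∩ Viktor ∩ Hamid: 10:00-12:45, 13:15-14:15, 16:15-18:00, 18:15-19:00.
Aarav ∩ Vera ∩ Viktor ∩ Hamid ∩ Kira: 10:15-12:45, 16:15-18:00, 18:15-18:30, 18:45-19:00.
Aarav ∩ Vera ∩ Viktor ∩ Hamid ∩ Kira ∩ Omar: 10:15-12:45, 16:15-18:00, 18:15-18:30, 18:45-19:00.

10:15-12:45, 16:15-18:00, 18:15-18:30, 18:45-19:00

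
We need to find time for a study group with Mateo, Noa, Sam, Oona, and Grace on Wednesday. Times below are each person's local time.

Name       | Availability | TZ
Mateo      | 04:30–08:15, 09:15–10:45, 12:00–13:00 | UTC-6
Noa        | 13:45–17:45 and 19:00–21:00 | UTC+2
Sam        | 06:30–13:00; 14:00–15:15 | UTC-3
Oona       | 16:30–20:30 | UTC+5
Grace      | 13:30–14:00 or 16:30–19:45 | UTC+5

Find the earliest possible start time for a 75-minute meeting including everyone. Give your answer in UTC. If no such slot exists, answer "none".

Mateo in UTC: 10:30-14:15, 15:15-16:45, 18:00-19:00 (add 6h to convert from UTC-6).
Noa in UTC: 11:45-15:45, 17:00-19:00 (subtract 2h to convert from UTC+2).
Sam in UTC: 09:30-16:00, 17:00-18:15 (add 3h to convert from UTC-3).
Oona in UTC: 11:30-15:30 (subtract 5h to convert from UTC+5).
Grace in UTC: 08:30-09:00, 11:30-14:45 (subtract 5h to convert from UTC+5).
Mateo ∩ Noa: 11:45-14:15, 15:15-15:45, 18:00-19:00.
Mateo ∩ Noa ∩ Sam: 11:45-14:15, 15:15-15:45, 18:00-18:15.
Mateo ∩ Noa ∩ Sam ∩ Oona: 11:45-14:15, 15:15-15:30.
Mateo ∩ Noa ∩ Sam ∩ Oona ∩ Grace: 11:45-14:15.
Those are the intersection windows.
The first common window of at least 75 minutes is 11:45-14:15, so the earliest start is 11:45.

11:45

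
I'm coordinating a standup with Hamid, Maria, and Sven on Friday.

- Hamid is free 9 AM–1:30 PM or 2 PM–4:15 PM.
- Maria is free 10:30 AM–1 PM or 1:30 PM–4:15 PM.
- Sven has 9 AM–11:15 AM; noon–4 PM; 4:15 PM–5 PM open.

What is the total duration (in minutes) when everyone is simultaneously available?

Hamid ∩ Maria: 10:30-13:00, 14:00-16:15.
Hamid ∩ Maria ∩ Sven: 10:30-11:15, 12:00-13:00, 14:00-16:00.
Summing the common windows: 45 + 60 + 120 = 225 minutes.

225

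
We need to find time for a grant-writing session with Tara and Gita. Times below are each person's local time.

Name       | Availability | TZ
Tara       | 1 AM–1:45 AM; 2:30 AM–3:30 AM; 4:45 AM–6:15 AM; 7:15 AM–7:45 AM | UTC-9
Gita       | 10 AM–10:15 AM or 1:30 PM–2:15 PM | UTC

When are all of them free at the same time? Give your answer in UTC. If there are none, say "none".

Tara in UTC: 10:00-10:45, 11:30-12:30, 13:45-15:15, 16:15-16:45 (add 9h to convert from UTC-9).
Gita in UTC: 10:00-10:15, 13:30-14:15.
Tara ∩ Gita: 10:00-10:15, 13:45-14:15.
Those are the intersection windows.

10:00-10:15, 13:45-14:15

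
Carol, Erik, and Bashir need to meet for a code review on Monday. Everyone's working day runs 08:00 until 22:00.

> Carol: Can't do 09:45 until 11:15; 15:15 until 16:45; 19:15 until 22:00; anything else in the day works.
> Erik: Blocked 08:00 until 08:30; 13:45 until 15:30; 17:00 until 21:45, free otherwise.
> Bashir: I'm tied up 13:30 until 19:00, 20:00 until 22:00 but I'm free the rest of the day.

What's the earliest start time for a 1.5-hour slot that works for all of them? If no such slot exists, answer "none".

Carol free: 08:00-09:45, 11:15-15:15, 16:45-19:15 (invert busy blocks within the working day).
Erik free: 08:30-13:45, 15:30-17:00, 21:45-22:00 (invert busy blocks within the working day).
Bashir free: 08:00-13:30, 19:00-20:00 (invert busy blocks within the working day).
Carol ∩ Erik: 08:30-09:45, 11:15-13:45, 16:45-17:00.
Carol ∩ Erik ∩ Bashir: 08:30-09:45, 11:15-13:30.
The first common window of at least 90 minutes is 11:15-13:30, so the earliest start is 11:15.

11:15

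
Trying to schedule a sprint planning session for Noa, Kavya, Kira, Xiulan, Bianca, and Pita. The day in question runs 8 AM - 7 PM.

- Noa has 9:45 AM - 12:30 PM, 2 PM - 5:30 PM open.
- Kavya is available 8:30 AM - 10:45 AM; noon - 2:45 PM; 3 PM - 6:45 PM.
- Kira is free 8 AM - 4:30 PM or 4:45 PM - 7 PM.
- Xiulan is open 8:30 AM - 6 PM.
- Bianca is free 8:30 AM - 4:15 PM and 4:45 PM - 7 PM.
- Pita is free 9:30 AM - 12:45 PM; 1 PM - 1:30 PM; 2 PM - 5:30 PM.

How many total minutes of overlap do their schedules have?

Noa ∩ Kavya: 09:45-10:45, 12:00-12:30, 14:00-14:45, 15:00-17:30.
Noa ∩ Kavya ∩ Kira: 09:45-10:45, 12:00-12:30, 14:00-14:45, 15:00-16:30, 16:45-17:30.
Noa ∩ Kavya ∩ Kira ∩ Xiulan: 09:45-10:45, 12:00-12:30, 14:00-14:45, 15:00-16:30, 16:45-17:30.
Noa ∩ Kavya ∩ Kira ∩ Xiulan ∩ Bianca: 09:45-10:45, 12:00-12:30, 14:00-14:45, 15:00-16:15, 16:45-17:30.
Noa ∩ Kavya ∩ Kira ∩ Xiulan ∩ Bianca ∩ Pita: 09:45-10:45, 12:00-12:30, 14:00-14:45, 15:00-16:15, 16:45-17:30.
So the common availability across everyone is 09:45-10:45, 12:00-12:30, 14:00-14:45, 15:00-16:15, 16:45-17:30.
Summing the common windows: 60 + 30 + 45 + 75 + 45 = 255 minutes.

255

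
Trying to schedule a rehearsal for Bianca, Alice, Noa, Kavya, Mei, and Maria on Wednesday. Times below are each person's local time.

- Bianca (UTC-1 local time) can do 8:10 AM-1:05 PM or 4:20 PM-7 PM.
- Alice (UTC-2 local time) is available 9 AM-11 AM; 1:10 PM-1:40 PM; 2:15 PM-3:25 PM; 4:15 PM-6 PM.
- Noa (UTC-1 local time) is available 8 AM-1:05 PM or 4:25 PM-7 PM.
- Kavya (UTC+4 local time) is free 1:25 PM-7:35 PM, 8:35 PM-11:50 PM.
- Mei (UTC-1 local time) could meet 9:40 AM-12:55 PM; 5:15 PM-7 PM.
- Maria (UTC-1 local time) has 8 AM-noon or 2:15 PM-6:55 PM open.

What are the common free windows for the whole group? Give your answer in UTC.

11:00-13:00, 18:15-19:50

Bianca in UTC: 09:10-14:05, 17:20-20:00 (add 1h to convert from UTC-1).
Alice in UTC: 11:00-13:00, 15:10-15:40, 16:15-17:25, 18:15-20:00 (add 2h to convert from UTC-2).
Noa in UTC: 09:00-14:05, 17:25-20:00 (add 1h to convert from UTC-1).
Kavya in UTC: 09:25-15:35, 16:35-19:50 (subtract 4h to convert from UTC+4).
Mei in UTC: 10:40-13:55, 18:15-20:00 (add 1h to convert from UTC-1).
Maria in UTC: 09:00-13:00, 15:15-19:55 (add 1h to convert from UTC-1).
Bianca ∩ Alice: 11:00-13:00, 17:20-17:25, 18:15-20:00.
Bianca ∩ Alice ∩ Noa: 11:00-13:00, 18:15-20:00.
Bianca ∩ Alice ∩ Noa ∩ Kavya: 11:00-13:00, 18:15-19:50.
Bianca ∩ Alice ∩ Noa ∩ Kavya ∩ Mei: 11:00-13:00, 18:15-19:50.
Bianca ∩ Alice ∩ Noa ∩ Kavya ∩ Mei ∩ Maria: 11:00-13:00, 18:15-19:50.
So the common availability across everyone is 11:00-13:00, 18:15-19:50.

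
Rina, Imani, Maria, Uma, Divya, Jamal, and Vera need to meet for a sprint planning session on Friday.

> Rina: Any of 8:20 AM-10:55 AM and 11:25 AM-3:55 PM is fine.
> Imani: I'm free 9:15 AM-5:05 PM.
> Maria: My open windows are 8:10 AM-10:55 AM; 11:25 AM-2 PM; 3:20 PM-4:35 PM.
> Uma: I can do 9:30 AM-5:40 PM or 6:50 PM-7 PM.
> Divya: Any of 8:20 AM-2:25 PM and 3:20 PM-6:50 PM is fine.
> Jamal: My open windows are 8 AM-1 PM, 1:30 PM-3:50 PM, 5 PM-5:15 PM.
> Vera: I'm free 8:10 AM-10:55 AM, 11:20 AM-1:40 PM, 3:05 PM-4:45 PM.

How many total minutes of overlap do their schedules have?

220

Rina ∩ Imani: 09:15-10:55, 11:25-15:55.
Rina ∩ Imani ∩ Maria: 09:15-10:55, 11:25-14:00, 15:20-15:55.
Rina ∩ Imani ∩ Maria ∩ Uma: 09:30-10:55, 11:25-14:00, 15:20-15:55.
Rina ∩ Imani ∩ Maria ∩ Uma ∩ Divya: 09:30-10:55, 11:25-14:00, 15:20-15:55.
Rina ∩ Imani ∩ Maria ∩ Uma ∩ Divya ∩ Jamal: 09:30-10:55, 11:25-13:00, 13:30-14:00, 15:20-15:50.
Rina ∩ Imani ∩ Maria ∩ Uma ∩ Divya ∩ Jamal ∩ Vera: 09:30-10:55, 11:25-13:00, 13:30-13:40, 15:20-15:50.
Summing the common windows: 85 + 95 + 10 + 30 = 220 minutes.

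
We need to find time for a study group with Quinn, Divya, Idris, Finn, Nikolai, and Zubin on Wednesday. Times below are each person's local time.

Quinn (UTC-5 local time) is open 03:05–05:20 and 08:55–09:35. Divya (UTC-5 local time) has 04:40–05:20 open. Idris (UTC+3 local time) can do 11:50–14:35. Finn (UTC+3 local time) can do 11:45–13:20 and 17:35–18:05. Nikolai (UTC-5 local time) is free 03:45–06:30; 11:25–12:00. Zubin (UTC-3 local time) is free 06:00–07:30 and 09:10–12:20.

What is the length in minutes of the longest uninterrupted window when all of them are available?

Quinn in UTC: 08:05-10:20, 13:55-14:35 (add 5h to convert from UTC-5).
Divya in UTC: 09:40-10:20 (add 5h to convert from UTC-5).
Idris in UTC: 08:50-11:35 (subtract 3h to convert from UTC+3).
Finn in UTC: 08:45-10:20, 14:35-15:05 (subtract 3h to convert from UTC+3).
Nikolai in UTC: 08:45-11:30, 16:25-17:00 (add 5h to convert from UTC-5).
Zubin in UTC: 09:00-10:30, 12:10-15:20 (add 3h to convert from UTC-3).
Quinn ∩ Divya: 09:40-10:20.
Quinn ∩ Divya ∩ Idris: 09:40-10:20.
Quinn ∩ Divya ∩ Idris ∩ Finn: 09:40-10:20.
Quinn ∩ Divya ∩ Idris ∩ Finn ∩ Nikolai: 09:40-10:20.
Quinn ∩ Divya ∩ Idris ∩ Finn ∩ Nikolai ∩ Zubin: 09:40-10:20.
Those are the intersection windows.
The longest is 09:40-10:20 at 40 minutes.

40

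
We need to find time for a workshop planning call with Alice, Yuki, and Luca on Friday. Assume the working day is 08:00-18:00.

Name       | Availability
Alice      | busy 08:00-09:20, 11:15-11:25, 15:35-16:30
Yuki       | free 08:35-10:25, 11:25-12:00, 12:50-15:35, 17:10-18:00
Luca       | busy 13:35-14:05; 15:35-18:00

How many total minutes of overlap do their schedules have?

Alice free: 09:20-11:15, 11:25-15:35, 16:30-18:00 (invert busy blocks within the working day).
Yuki free: 08:35-10:25, 11:25-12:00, 12:50-15:35, 17:10-18:00.
Luca free: 08:00-13:35, 14:05-15:35 (invert busy blocks within the working day).
Alice ∩ Yuki: 09:20-10:25, 11:25-12:00, 12:50-15:35, 17:10-18:00.
Alice ∩ Yuki ∩ Luca: 09:20-10:25, 11:25-12:00, 12:50-13:35, 14:05-15:35.
So the common availability across everyone is 09:20-10:25, 11:25-12:00, 12:50-13:35, 14:05-15:35.
Summing the common windows: 65 + 35 + 45 + 90 = 235 minutes.

235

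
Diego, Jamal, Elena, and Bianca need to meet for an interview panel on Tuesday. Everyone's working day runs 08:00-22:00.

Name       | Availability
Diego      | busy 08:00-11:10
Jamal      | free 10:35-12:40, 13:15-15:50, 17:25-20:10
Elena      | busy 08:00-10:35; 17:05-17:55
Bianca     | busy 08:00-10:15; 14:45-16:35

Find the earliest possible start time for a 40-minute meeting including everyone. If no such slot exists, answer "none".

Diego free: 11:10-22:00 (invert busy blocks within the working day).
Jamal free: 10:35-12:40, 13:15-15:50, 17:25-20:10.
Elena free: 10:35-17:05, 17:55-22:00 (invert busy blocks within the working day).
Bianca free: 10:15-14:45, 16:35-22:00 (invert busy blocks within the working day).
Diego ∩ Jamal: 11:10-12:40, 13:15-15:50, 17:25-20:10.
Diego ∩ Jamal ∩ Elena: 11:10-12:40, 13:15-15:50, 17:55-20:10.
Diego ∩ Jamal ∩ Elena ∩ Bianca: 11:10-12:40, 13:15-14:45, 17:55-20:10.
The first common window of at least 40 minutes is 11:10-12:40, so the earliest start is 11:10.

11:10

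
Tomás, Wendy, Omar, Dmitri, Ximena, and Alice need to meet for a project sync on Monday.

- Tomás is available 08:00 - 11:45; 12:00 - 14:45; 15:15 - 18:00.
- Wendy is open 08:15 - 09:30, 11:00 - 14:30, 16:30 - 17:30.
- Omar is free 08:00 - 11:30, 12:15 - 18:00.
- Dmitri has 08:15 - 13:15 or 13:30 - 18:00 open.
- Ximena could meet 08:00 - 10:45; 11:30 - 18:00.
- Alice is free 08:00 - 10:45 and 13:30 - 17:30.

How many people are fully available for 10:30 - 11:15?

3

Tomás, Omar, and Dmitri can make the full 10:30-11:15 slot — that's 3.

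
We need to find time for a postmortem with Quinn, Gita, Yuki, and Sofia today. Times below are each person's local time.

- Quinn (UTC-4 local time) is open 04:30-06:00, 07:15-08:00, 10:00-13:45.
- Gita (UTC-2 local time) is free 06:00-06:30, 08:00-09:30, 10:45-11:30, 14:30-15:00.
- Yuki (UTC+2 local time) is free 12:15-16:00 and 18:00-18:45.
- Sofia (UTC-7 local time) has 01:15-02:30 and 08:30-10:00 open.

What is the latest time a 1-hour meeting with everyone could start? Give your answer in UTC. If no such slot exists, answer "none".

Quinn in UTC: 08:30-10:00, 11:15-12:00, 14:00-17:45 (add 4h to convert from UTC-4).
Gita in UTC: 08:00-08:30, 10:00-11:30, 12:45-13:30, 16:30-17:00 (add 2h to convert from UTC-2).
Yuki in UTC: 10:15-14:00, 16:00-16:45 (subtract 2h to convert from UTC+2).
Sofia in UTC: 08:15-09:30, 15:30-17:00 (add 7h to convert from UTC-7).
Quinn ∩ Gita: 11:15-11:30, 16:30-17:00.
Quinn ∩ Gita ∩ Yuki: 11:15-11:30, 16:30-16:45.
Quinn ∩ Gita ∩ Yuki ∩ Sofia: 16:30-16:45.
No common window is at least 60 minutes long.

none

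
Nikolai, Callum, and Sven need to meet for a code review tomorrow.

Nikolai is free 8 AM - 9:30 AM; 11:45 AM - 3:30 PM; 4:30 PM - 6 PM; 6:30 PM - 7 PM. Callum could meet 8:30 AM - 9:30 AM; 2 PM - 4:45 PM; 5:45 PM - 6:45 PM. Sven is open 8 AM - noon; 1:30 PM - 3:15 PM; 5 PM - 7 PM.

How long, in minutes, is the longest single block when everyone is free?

Nikolai ∩ Callum: 08:30-09:30, 14:00-15:30, 16:30-16:45, 17:45-18:00, 18:30-18:45.
Nikolai ∩ Callum ∩ Sven: 08:30-09:30, 14:00-15:15, 17:45-18:00, 18:30-18:45.
The longest is 14:00-15:15 at 75 minutes.

75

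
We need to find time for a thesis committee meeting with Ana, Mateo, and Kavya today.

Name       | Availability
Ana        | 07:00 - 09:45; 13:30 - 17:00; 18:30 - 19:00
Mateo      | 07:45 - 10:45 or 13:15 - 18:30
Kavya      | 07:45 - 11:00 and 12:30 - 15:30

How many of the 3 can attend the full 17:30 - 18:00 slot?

Mateo can make the full 17:30-18:00 slot — that's 1.

1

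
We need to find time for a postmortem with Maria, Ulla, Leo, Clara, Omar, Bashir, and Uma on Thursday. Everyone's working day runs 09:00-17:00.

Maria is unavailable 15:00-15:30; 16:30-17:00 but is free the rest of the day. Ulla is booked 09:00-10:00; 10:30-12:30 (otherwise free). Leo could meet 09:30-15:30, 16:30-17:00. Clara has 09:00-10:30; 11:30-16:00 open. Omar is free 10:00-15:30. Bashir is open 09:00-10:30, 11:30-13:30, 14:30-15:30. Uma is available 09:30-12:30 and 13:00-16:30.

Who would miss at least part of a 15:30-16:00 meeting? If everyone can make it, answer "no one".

Bashir, Leo, Omar

Maria free: 09:00-15:00, 15:30-16:30 (invert busy blocks within the working day).
Ulla free: 10:00-10:30, 12:30-17:00 (invert busy blocks within the working day).
Leo free: 09:30-15:30, 16:30-17:00.
Clara free: 09:00-10:30, 11:30-16:00.
Omar free: 10:00-15:30.
Bashir free: 09:00-10:30, 11:30-13:30, 14:30-15:30.
Uma free: 09:30-12:30, 13:00-16:30.
Maria: free for 15:30-16:00. Ulla: free for 15:30-16:00. Leo: not fully free for 15:30-16:00. Clara: free for 15:30-16:00. Omar: not fully free for 15:30-16:00. Bashir: not fully free for 15:30-16:00. Uma: free for 15:30-16:00.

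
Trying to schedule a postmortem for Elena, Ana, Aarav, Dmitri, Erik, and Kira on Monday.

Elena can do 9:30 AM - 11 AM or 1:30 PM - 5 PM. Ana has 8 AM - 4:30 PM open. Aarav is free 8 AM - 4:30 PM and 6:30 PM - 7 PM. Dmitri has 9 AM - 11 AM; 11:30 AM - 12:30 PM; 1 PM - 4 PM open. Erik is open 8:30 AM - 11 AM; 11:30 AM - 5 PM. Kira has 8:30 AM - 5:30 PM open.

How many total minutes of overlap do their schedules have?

240

Elena ∩ Ana: 09:30-11:00, 13:30-16:30.
Elena ∩ Ana ∩ Aarav: 09:30-11:00, 13:30-16:30.
Elena ∩ Ana ∩ Aarav ∩ Dmitri: 09:30-11:00, 13:30-16:00.
Elena ∩ Ana ∩ Aarav ∩ Dmitri ∩ Erik: 09:30-11:00, 13:30-16:00.
Elena ∩ Ana ∩ Aarav ∩ Dmitri ∩ Erik ∩ Kira: 09:30-11:00, 13:30-16:00.
Summing the common windows: 90 + 150 = 240 minutes.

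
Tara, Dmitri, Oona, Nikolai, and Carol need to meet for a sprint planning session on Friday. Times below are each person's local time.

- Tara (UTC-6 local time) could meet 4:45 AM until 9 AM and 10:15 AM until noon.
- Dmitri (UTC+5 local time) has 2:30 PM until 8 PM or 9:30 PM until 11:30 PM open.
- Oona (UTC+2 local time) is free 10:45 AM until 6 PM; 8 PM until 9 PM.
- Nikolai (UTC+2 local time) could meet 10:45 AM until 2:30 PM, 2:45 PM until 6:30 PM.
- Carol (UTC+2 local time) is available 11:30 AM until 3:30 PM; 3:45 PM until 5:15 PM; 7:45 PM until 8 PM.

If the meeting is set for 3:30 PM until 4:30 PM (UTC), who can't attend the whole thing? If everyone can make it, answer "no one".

Tara in UTC: 10:45-15:00, 16:15-18:00 (add 6h to convert from UTC-6).
Dmitri in UTC: 09:30-15:00, 16:30-18:30 (subtract 5h to convert from UTC+5).
Oona in UTC: 08:45-16:00, 18:00-19:00 (subtract 2h to convert from UTC+2).
Nikolai in UTC: 08:45-12:30, 12:45-16:30 (subtract 2h to convert from UTC+2).
Carol in UTC: 09:30-13:30, 13:45-15:15, 17:45-18:00 (subtract 2h to convert from UTC+2).
Tara: not fully free for 15:30-16:30. Dmitri: not fully free for 15:30-16:30. Oona: not fully free for 15:30-16:30. Nikolai: free for 15:30-16:30. Carol: not fully free for 15:30-16:30.

Carol, Dmitri, Oona, Tara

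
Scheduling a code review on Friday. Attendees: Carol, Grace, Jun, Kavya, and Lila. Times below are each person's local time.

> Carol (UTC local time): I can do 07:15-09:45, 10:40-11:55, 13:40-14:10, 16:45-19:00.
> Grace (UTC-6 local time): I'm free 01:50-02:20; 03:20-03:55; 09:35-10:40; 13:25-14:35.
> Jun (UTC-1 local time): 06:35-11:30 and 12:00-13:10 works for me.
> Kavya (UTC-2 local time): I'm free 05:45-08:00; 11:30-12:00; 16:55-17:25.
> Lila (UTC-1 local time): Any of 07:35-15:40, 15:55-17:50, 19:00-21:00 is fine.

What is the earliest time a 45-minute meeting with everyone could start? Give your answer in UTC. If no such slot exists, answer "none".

Carol in UTC: 07:15-09:45, 10:40-11:55, 13:40-14:10, 16:45-19:00.
Grace in UTC: 07:50-08:20, 09:20-09:55, 15:35-16:40, 19:25-20:35 (add 6h to convert from UTC-6).
Jun in UTC: 07:35-12:30, 13:00-14:10 (add 1h to convert from UTC-1).
Kavya in UTC: 07:45-10:00, 13:30-14:00, 18:55-19:25 (add 2h to convert from UTC-2).
Lila in UTC: 08:35-16:40, 16:55-18:50, 20:00-22:00 (add 1h to convert from UTC-1).
Carol ∩ Grace: 07:50-08:20, 09:20-09:45.
Carol ∩ Grace ∩ Jun: 07:50-08:20, 09:20-09:45.
Carol ∩ Grace ∩ Jun ∩ Kavya: 07:50-08:20, 09:20-09:45.
Carol ∩ Grace ∩ Jun ∩ Kavya ∩ Lila: 09:20-09:45.
So the common availability across everyone is 09:20-09:45.
No common window is at least 45 minutes long.

none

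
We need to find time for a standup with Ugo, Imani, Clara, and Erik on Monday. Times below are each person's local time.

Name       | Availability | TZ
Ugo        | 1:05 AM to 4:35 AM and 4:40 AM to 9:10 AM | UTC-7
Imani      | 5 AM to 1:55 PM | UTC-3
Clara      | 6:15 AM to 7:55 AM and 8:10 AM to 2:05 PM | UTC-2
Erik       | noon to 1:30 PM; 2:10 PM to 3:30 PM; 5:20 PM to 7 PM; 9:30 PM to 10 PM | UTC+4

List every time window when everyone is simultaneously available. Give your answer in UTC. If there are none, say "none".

08:15-09:30, 10:10-11:30, 13:20-15:00

Ugo in UTC: 08:05-11:35, 11:40-16:10 (add 7h to convert from UTC-7).
Imani in UTC: 08:00-16:55 (add 3h to convert from UTC-3).
Clara in UTC: 08:15-09:55, 10:10-16:05 (add 2h to convert from UTC-2).
Erik in UTC: 08:00-09:30, 10:10-11:30, 13:20-15:00, 17:30-18:00 (subtract 4h to convert from UTC+4).
Ugo ∩ Imani: 08:05-11:35, 11:40-16:10.
Ugo ∩ Imani ∩ Clara: 08:15-09:55, 10:10-11:35, 11:40-16:05.
Ugo ∩ Imani ∩ Clara ∩ Erik: 08:15-09:30, 10:10-11:30, 13:20-15:00.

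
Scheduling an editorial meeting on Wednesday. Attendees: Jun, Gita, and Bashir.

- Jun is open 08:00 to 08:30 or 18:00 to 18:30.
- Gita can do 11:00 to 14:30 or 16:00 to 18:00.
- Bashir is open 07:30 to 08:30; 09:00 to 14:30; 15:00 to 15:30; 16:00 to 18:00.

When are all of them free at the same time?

Jun ∩ Gita: ∅.
Jun ∩ Gita ∩ Bashir: ∅.
There is no time when everyone is free.

none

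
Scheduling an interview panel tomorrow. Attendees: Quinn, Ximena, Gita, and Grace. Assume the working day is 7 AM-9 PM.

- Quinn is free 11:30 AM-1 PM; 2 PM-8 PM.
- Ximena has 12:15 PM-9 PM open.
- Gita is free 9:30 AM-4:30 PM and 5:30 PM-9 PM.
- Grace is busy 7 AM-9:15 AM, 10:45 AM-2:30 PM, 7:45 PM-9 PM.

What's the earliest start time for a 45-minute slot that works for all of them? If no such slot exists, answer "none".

14:30

Quinn free: 11:30-13:00, 14:00-20:00.
Ximena free: 12:15-21:00.
Gita free: 09:30-16:30, 17:30-21:00.
Grace free: 09:15-10:45, 14:30-19:45 (invert busy blocks within the working day).
Quinn ∩ Ximena: 12:15-13:00, 14:00-20:00.
Quinn ∩ Ximena ∩ Gita: 12:15-13:00, 14:00-16:30, 17:30-20:00.
Quinn ∩ Ximena ∩ Gita ∩ Grace: 14:30-16:30, 17:30-19:45.
The first common window of at least 45 minutes is 14:30-16:30, so the earliest start is 14:30.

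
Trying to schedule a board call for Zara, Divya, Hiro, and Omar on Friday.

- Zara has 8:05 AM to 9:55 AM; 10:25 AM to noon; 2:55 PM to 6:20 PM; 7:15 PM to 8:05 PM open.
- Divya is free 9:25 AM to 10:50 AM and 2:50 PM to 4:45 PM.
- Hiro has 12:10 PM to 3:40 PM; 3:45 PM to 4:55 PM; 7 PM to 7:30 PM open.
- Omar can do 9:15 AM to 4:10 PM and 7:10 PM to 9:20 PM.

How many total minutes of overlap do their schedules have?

70

Zara ∩ Divya: 09:25-09:55, 10:25-10:50, 14:55-16:45.
Zara ∩ Divya ∩ Hiro: 14:55-15:40, 15:45-16:45.
Zara ∩ Divya ∩ Hiro ∩ Omar: 14:55-15:40, 15:45-16:10.
Summing the common windows: 45 + 25 = 70 minutes.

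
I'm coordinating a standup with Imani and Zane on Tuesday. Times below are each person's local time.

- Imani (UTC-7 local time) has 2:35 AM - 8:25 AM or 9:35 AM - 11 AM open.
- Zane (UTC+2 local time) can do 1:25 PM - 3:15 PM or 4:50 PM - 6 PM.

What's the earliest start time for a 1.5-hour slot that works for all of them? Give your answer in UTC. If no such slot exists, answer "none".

11:25

Imani in UTC: 09:35-15:25, 16:35-18:00 (add 7h to convert from UTC-7).
Zane in UTC: 11:25-13:15, 14:50-16:00 (subtract 2h to convert from UTC+2).
Imani ∩ Zane: 11:25-13:15, 14:50-15:25.
So the common availability across everyone is 11:25-13:15, 14:50-15:25.
The first common window of at least 90 minutes is 11:25-13:15, so the earliest start is 11:25.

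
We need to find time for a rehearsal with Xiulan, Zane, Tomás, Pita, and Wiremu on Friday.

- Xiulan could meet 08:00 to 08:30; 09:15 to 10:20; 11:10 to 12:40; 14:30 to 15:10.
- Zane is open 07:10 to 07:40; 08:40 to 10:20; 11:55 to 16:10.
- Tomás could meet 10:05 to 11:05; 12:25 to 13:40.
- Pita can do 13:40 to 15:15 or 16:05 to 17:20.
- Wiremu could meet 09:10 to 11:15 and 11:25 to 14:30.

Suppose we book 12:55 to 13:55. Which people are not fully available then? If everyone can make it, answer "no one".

Xiulan: not fully free for 12:55-13:55. Zane: free for 12:55-13:55. Tomás: not fully free for 12:55-13:55. Pita: not fully free for 12:55-13:55. Wiremu: free for 12:55-13:55.

Pita, Tomás, Xiulan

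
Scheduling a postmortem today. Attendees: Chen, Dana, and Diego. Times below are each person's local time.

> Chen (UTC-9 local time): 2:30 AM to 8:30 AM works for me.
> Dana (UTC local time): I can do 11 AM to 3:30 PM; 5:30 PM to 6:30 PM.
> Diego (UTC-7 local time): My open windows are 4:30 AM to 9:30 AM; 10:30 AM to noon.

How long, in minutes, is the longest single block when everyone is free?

240

Chen in UTC: 11:30-17:30 (add 9h to convert from UTC-9).
Dana in UTC: 11:00-15:30, 17:30-18:30.
Diego in UTC: 11:30-16:30, 17:30-19:00 (add 7h to convert from UTC-7).
Chen ∩ Dana: 11:30-15:30.
Chen ∩ Dana ∩ Diego: 11:30-15:30.
The longest is 11:30-15:30 at 240 minutes.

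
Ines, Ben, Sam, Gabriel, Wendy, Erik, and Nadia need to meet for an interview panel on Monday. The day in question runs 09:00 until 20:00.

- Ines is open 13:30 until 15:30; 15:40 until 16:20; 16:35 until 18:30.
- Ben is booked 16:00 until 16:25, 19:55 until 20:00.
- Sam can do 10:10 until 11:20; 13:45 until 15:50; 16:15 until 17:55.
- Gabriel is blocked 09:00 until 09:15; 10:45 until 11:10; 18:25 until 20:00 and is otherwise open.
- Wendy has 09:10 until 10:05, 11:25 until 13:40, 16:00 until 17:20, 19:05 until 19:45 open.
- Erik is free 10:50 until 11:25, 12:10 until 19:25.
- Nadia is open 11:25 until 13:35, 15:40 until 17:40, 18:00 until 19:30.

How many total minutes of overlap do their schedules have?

Ines free: 13:30-15:30, 15:40-16:20, 16:35-18:30.
Ben free: 09:00-16:00, 16:25-19:55 (invert busy blocks within the working day).
Sam free: 10:10-11:20, 13:45-15:50, 16:15-17:55.
Gabriel free: 09:15-10:45, 11:10-18:25 (invert busy blocks within the working day).
Wendy free: 09:10-10:05, 11:25-13:40, 16:00-17:20, 19:05-19:45.
Erik free: 10:50-11:25, 12:10-19:25.
Nadia free: 11:25-13:35, 15:40-17:40, 18:00-19:30.
Ines ∩ Ben: 13:30-15:30, 15:40-16:00, 16:35-18:30.
Ines ∩ Ben ∩ Sam: 13:45-15:30, 15:40-15:50, 16:35-17:55.
Ines ∩ Ben ∩ Sam ∩ Gabriel: 13:45-15:30, 15:40-15:50, 16:35-17:55.
Ines ∩ Ben ∩ Sam ∩ Gabriel ∩ Wendy: 16:35-17:20.
Ines ∩ Ben ∩ Sam ∩ Gabriel ∩ Wendy ∩ Erik: 16:35-17:20.
Ines ∩ Ben ∩ Sam ∩ Gabriel ∩ Wendy ∩ Erik ∩ Nadia: 16:35-17:20.
That's a single block of 45 minutes.

45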